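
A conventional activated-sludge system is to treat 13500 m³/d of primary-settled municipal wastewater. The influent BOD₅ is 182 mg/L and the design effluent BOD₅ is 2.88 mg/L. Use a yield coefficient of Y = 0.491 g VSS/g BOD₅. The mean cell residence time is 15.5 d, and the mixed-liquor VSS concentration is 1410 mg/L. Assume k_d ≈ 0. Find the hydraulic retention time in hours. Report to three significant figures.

V·X = Y·Q·ΔS·θ_c gives V = 0.491 × 13500 × (182 − 2.88) × 15.5 / 1410 = 13052 m³.
Hydraulic retention time τ = V/Q = 13052 / 13500 = 0.9668 d = 23.20 h.

τ ≈ 23.2 h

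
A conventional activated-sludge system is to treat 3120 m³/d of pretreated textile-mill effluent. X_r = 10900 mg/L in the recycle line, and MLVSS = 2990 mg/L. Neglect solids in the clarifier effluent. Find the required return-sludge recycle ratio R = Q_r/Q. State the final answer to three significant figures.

R = Q_r/Q = X/(X_r − X) = 2990 / (10900 − 2990) = 0.3780.

R ≈ 0.378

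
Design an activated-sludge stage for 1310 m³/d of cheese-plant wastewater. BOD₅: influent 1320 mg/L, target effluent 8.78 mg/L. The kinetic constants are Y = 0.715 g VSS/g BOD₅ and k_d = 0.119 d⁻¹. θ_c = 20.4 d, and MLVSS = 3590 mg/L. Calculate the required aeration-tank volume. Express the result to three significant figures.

V ≈ 2040 m³

Rearranging the biomass balance for a CMAS with decay, V = Y·Q·ΔS·θ_c / [X·(1+k_d θ_c)] = 0.715 × 1310 × (1320 − 8.78) × 20.4 / [3590 × (1 + 0.119 × 20.4)] = 2.51×10^7 / 12305 = 2036 m³.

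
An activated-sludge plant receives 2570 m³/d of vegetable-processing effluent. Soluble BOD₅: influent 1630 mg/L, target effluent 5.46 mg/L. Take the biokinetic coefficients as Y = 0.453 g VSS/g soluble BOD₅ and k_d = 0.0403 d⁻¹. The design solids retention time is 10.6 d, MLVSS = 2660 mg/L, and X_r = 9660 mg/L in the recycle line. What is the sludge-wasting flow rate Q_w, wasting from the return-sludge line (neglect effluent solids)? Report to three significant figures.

Rearranging the biomass balance for a CMAS with decay, V = Y·Q·ΔS·θ_c / [X·(1+k_d θ_c)] = 0.453 × 2570 × (1630 − 5.46) × 10.6 / [2660 × (1 + 0.0403 × 10.6)] = 2×10^7 / 3796 = 5281 m³.
θ_c = V·X/(Q_w·X_r) when wasting from the recycle, so Q_w = V·X/(θ_c·X_r) = 5281 × 2660 / (10.6 × 9660) = 137.2 m³/d.

Q_w ≈ 137 m³/d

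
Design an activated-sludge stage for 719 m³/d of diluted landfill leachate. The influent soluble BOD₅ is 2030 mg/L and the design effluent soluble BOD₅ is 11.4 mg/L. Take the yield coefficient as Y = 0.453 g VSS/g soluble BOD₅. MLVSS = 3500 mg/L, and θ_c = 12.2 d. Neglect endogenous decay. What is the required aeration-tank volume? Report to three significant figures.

V ≈ 2290 m³

Biomass mass balance (decay neglected): V·X = Y·Q·(S₀ − S)·θ_c, so V = 0.453 × 719 × (2030 − 11.4) × 12.2 / 3500 = 2292 m³.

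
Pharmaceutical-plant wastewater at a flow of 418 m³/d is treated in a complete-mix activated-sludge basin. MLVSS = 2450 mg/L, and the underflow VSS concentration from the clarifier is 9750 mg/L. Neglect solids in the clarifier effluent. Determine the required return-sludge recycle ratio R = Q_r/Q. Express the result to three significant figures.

R = Q_r/Q = X/(X_r − X) = 2450 / (9750 − 2450) = 0.3356.

R ≈ 0.336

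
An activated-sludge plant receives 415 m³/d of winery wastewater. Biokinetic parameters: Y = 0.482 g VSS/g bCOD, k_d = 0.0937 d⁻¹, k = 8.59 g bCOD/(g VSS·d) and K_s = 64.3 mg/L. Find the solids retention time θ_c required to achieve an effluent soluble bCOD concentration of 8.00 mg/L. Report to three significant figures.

θ_c ≈ 2.74 d

Specific growth rate at S = 8.00 mg/L: μ = YkS/(K_s+S) = 0.482·8.59·8.00/(64.3+8.00) = 0.4581 d⁻¹.
1/θ_c = 0.4581 − 0.0937 = 0.3644 d⁻¹, so θ_c = 2.744 d.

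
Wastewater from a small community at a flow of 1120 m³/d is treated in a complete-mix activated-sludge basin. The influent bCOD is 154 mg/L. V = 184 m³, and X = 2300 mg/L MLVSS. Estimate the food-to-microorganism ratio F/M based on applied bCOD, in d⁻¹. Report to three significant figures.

F/M ≈ 0.408 d⁻¹

Food-to-microorganism ratio F/M = Q S₀ / (V X) = 1120 × 154 / (184.0 × 2300) = 0.4076 d⁻¹.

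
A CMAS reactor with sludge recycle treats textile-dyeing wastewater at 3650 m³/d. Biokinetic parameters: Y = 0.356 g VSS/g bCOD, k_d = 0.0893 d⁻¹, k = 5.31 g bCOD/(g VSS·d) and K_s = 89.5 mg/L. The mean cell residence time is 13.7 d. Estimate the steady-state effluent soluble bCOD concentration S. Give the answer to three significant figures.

Effluent substrate depends only on kinetics and SRT: S = K_s(1 + k_d θ_c) / [θ_c(Yk − k_d) − 1] = 89.5 × (1 + 0.0893 × 13.7) / [13.7 × (0.356 × 5.31 − 0.0893) − 1] = 199.0 / 23.67 = 8.405 mg/L.

S ≈ 8.41 mg/L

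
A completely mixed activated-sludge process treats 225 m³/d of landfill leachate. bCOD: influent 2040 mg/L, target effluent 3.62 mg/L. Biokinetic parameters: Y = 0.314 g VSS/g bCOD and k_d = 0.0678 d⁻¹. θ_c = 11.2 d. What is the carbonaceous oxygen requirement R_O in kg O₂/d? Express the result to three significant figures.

Correct the yield for decay: Y_obs = Y/(1 + k_d θ_c) = 0.314 / (1 + 0.0678 × 11.2) = 0.314 / 1.759 = 0.1785.
Mass of bCOD removed per day: Q(S₀ − S) = 225 × 2036 g/m³ = 458.2 kg/d.
P_X = Y_obs·Q·(S₀ − S) = 0.1785 × 458.2 = 81.77 kg VSS/d.
Carbonaceous O₂ demand = substrate oxidised − cell-mass equivalent = 458.2 − 1.42 × 81.77 = 342.1 kg O₂/d.

R_O ≈ 342 kg O₂/d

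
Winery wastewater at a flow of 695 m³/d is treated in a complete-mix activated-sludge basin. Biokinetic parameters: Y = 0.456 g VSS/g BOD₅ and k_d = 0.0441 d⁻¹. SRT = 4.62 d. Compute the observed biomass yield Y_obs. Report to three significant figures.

Y_obs ≈ 0.379 g VSS/g BOD₅

Observed yield with endogenous decay: Y_obs = Y / (1 + k_d·θ_c) = 0.456 / (1 + 0.0441 × 4.62) = 0.456 / 1.204 = 0.3788 g VSS/g BOD₅.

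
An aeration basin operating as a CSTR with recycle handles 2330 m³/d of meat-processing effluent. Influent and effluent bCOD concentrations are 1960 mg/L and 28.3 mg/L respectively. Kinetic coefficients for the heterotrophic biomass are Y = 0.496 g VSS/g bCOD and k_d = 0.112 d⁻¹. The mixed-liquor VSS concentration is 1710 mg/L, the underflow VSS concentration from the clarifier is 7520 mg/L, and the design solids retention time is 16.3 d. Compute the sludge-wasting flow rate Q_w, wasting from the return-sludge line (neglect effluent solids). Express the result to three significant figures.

Steady-state biomass mass balance: V·X·(1 + k_d·θ_c) = Y·Q·(S₀ − S)·θ_c, so V = 0.496 × 2330 × (1960 − 28.3) × 16.3 / [1710 × (1 + 0.112 × 16.3)] = 3.64×10^7 / 4832 = 7531 m³.
θ_c = V·X/(Q_w·X_r) when wasting from the recycle, so Q_w = V·X/(θ_c·X_r) = 7531 × 1710 / (16.3 × 7520) = 105.1 m³/d.

Q_w ≈ 105 m³/d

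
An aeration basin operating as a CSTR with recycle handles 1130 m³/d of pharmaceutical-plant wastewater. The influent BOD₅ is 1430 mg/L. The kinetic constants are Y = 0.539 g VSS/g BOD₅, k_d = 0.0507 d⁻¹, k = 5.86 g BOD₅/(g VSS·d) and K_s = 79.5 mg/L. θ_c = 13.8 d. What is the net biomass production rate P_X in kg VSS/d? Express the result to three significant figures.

P_X ≈ 511 kg VSS/d

Effluent substrate depends only on kinetics and SRT: S = K_s(1 + k_d θ_c) / [θ_c(Yk − k_d) − 1] = 79.5 × (1 + 0.0507 × 13.8) / [13.8 × (0.539 × 5.86 − 0.0507) − 1] = 135.1 / 41.89 = 3.226 mg/L.
Observed yield with endogenous decay: Y_obs = Y / (1 + k_d·θ_c) = 0.539 / (1 + 0.0507 × 13.8) = 0.539 / 1.700 = 0.3171 g VSS/g BOD₅.
Q·(S₀ − S) = 1130 × (1430 − 3.23) × 10⁻³ = 1612 kg/d removed.
So the net sludge growth is P_X = 0.3171 × 1612 = 511.3 kg VSS/d.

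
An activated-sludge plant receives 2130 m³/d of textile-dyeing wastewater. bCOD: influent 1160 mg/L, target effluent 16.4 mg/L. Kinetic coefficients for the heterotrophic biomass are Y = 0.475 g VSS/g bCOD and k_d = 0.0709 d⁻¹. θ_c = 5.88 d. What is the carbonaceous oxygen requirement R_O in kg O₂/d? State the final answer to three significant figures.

The observed yield is Y_obs = Y/(1 + k_d·θ_c) = 0.475 / (1 + 0.0709 × 5.88) = 0.475 / 1.417 = 0.3352 g VSS per g bCOD removed.
ΔS = 1160 − 16.4 = 1144 mg/L, so the substrate removal rate is 2130 × 1144/1000 = 2436 kg bCOD/d.
P_X = Y_obs·Q·(S₀ − S) = 0.3352 × 2436 = 816.6 kg VSS/d.
Carbonaceous O₂ demand = substrate oxidised − cell-mass equivalent = 2436 − 1.42 × 816.6 = 1276 kg O₂/d.

R_O ≈ 1280 kg O₂/d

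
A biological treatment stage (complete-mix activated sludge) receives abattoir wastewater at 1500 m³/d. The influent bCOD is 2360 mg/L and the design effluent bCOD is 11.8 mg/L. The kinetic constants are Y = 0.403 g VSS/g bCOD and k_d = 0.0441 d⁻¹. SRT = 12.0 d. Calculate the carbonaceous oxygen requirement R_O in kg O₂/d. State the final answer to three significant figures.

Y_obs = Y / (1 + k_d θ_c) = 0.403 / (1 + 0.0441 × 12.0) = 0.403 / 1.529 = 0.2635.
Substrate removed = Q·(S₀ − S) = 1500 m³/d × (2360 − 11.8) g/m³ = 3.52×10^6 g/d = 3522 kg/d.
Biomass synthesised: P_X = Y_obs × 3522 = 928.3 kg VSS/d.
R_O = Q·(S₀ − S) − 1.42·P_X = 3522 − 1.42 × 928.3 = 2204 kg O₂/d.

R_O ≈ 2200 kg O₂/d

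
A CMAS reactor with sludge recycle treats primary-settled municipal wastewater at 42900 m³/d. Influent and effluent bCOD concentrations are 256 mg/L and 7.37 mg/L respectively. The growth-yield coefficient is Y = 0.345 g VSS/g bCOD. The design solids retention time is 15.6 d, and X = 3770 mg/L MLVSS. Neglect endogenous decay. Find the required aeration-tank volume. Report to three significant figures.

With k_d = 0 the design equation reduces to V = Y Q (S₀−S) θ_c / X = 0.345 × 42900 × (256 − 7.37) × 15.6 / 3770 = 15227 m³.

V ≈ 15200 m³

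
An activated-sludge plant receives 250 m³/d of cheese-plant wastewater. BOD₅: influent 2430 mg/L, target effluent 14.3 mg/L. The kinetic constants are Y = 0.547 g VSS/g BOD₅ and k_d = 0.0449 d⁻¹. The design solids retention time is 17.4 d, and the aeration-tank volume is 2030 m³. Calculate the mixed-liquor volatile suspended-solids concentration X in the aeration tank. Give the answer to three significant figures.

X ≈ 1590 mg/L

X = Y·Q·ΔS·θ_c / [V·(1 + k_d θ_c)] = 0.547 × 250 × (2430 − 14.3) × 17.4 / [2030 × (1 + 0.0449 × 17.4)] = 1590 mg/L.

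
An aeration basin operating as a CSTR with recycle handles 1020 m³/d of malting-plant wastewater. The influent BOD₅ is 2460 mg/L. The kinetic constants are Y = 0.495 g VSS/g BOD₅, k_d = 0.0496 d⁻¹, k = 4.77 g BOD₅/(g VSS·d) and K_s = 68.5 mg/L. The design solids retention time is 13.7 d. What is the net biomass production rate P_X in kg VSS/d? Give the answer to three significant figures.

P_X ≈ 738 kg VSS/d

For a completely mixed reactor with recycle the Lawrence–McCarty relation gives S = K_s·(1 + k_d·θ_c) / [θ_c·(Y·k − k_d) − 1] = 68.5 × (1 + 0.0496 × 13.7) / [13.7 × (0.495 × 4.77 − 0.0496) − 1] = 115.0 / 30.67 = 3.751 mg/L.
Correct the yield for decay: Y_obs = Y/(1 + k_d θ_c) = 0.495 / (1 + 0.0496 × 13.7) = 0.495 / 1.680 = 0.2947.
Q·(S₀ − S) = 1020 × (2460 − 3.75) × 10⁻³ = 2505 kg/d removed.
Net biomass production P_X = Y_obs × Q·(S₀ − S) = 0.2947 × 2505 = 738.4 kg VSS/d.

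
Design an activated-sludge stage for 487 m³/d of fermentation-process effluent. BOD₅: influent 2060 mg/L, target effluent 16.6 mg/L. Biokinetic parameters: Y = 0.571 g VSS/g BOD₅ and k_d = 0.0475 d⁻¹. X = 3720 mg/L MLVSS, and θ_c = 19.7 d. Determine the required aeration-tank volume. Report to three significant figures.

From the SRT design equation V = Y Q (S₀−S) θ_c / [X (1 + k_d θ_c)] = 0.571 × 487 × (2060 − 16.6) × 19.7 / [3720 × (1 + 0.0475 × 19.7)] = 1.12×10^7 / 7201 = 1555 m³.

V ≈ 1550 m³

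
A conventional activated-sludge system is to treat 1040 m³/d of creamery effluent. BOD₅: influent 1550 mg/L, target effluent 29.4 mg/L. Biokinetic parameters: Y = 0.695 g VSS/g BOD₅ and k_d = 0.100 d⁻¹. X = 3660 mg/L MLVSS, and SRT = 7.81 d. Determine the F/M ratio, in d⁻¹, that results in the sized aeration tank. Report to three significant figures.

F/M ≈ 0.334 d⁻¹

Steady-state biomass mass balance: V·X·(1 + k_d·θ_c) = Y·Q·(S₀ − S)·θ_c, so V = 0.695 × 1040 × (1550 − 29.4) × 7.81 / [3660 × (1 + 0.100 × 7.81)] = 8.58×10^6 / 6518 = 1317 m³.
F/M = applied load / biomass = Q·S₀/(V·X) = 1040 × 1550 / (1317 × 3660) = 0.3345 d⁻¹.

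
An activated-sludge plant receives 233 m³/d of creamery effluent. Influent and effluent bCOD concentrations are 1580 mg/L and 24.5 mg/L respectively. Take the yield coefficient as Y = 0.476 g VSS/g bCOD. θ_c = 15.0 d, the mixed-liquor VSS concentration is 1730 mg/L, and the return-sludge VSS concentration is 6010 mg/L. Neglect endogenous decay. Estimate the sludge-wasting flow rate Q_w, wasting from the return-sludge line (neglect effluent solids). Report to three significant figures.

With k_d = 0 the design equation reduces to V = Y Q (S₀−S) θ_c / X = 0.476 × 233 × (1580 − 24.5) × 15.0 / 1730 = 1496 m³.
θ_c = V·X/(Q_w·X_r) when wasting from the recycle, so Q_w = V·X/(θ_c·X_r) = 1496 × 1730 / (15.0 × 6010) = 28.71 m³/d.

Q_w ≈ 28.7 m³/d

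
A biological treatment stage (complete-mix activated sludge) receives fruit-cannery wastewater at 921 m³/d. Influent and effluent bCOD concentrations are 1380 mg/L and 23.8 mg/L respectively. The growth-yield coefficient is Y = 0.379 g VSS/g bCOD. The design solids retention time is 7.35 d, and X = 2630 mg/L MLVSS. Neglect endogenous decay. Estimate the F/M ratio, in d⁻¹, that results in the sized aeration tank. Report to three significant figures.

V·X = Y·Q·ΔS·θ_c gives V = 0.379 × 921 × (1380 − 23.8) × 7.35 / 2630 = 1323 m³.
F/M = Q·S₀ / (V·X) = 921 × 1380 / (1323 × 2630) = 0.3653 g bCOD·(g VSS·d)⁻¹.

F/M ≈ 0.365 d⁻¹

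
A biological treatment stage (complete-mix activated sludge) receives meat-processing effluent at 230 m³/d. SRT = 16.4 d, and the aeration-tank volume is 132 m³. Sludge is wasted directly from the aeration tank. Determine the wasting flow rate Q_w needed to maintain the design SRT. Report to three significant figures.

For wasting at MLVSS concentration, Q_w = V/θ_c = 132.0/16.4 = 8.049 m³/d.

Q_w ≈ 8.05 m³/d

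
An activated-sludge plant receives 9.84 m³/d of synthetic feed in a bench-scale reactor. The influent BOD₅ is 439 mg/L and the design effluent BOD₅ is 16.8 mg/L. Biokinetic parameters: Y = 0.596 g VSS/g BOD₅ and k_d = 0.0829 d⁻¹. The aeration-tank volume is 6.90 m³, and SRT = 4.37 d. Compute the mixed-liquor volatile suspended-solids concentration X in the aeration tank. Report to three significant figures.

X = Y·Q·ΔS·θ_c / [V·(1 + k_d θ_c)] = 0.596 × 9.84 × (439 − 16.8) × 4.37 / [6.90 × (1 + 0.0829 × 4.37)] = 1151 mg/L.

X ≈ 1150 mg/L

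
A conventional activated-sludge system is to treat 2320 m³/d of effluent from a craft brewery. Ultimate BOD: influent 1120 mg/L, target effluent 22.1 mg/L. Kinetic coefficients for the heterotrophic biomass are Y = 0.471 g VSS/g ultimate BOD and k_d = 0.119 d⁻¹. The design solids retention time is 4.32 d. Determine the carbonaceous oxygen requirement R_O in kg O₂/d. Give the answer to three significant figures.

Y_obs = Y / (1 + k_d θ_c) = 0.471 / (1 + 0.119 × 4.32) = 0.471 / 1.514 = 0.3111.
Mass of ultimate BOD removed per day: Q(S₀ − S) = 2320 × 1098 g/m³ = 2547 kg/d.
Biomass synthesised: P_X = Y_obs × 2547 = 792.4 kg VSS/d.
Carbonaceous O₂ demand = substrate oxidised − cell-mass equivalent = 2547 − 1.42 × 792.4 = 1422 kg O₂/d.

R_O ≈ 1420 kg O₂/d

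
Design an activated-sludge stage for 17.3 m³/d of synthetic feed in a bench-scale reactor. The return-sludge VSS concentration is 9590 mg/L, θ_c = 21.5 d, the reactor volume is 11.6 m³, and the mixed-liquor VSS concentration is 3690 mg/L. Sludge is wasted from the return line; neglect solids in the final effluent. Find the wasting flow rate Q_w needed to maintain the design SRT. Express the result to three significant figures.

Wasting from the return line (neglecting effluent solids): Q_w = V·X / (θ_c·X_r) = 11.60 × 3690 / (21.5 × 9590) = 0.2076 m³/d.

Q_w ≈ 0.208 m³/d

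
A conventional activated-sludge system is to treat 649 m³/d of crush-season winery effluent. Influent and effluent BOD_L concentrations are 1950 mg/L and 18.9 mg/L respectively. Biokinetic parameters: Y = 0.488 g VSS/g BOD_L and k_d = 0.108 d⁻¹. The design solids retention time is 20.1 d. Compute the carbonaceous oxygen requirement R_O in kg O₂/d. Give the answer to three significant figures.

R_O ≈ 979 kg O₂/d

Y_obs = Y / (1 + k_d θ_c) = 0.488 / (1 + 0.108 × 20.1) = 0.488 / 3.171 = 0.1539.
ΔS = 1950 − 18.9 = 1931 mg/L, so the substrate removal rate is 649 × 1931/1000 = 1253 kg BOD_L/d.
Net sludge production P_X = 0.1539 × 1253 = 192.9 kg VSS/d.
R_O = Q·ΔS − 1.42 P_X = 1253 − 273.9 = 979.4 kg O₂/d.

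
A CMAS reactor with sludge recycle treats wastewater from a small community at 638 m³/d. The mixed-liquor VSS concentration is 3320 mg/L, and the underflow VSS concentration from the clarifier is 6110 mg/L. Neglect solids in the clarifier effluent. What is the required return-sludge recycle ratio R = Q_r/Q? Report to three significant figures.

R ≈ 1.19

Mass balance around the secondary clarifier (neglecting effluent solids): R = X / (X_r − X) = 3320 / (6110 − 3320) = 1.190.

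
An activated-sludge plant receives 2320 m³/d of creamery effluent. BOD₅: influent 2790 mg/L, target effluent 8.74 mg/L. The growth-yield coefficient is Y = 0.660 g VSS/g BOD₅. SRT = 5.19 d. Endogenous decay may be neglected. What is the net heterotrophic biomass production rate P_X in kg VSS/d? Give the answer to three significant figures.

P_X ≈ 4260 kg VSS/d

With endogenous decay neglected, the observed yield equals the true yield: Y_obs = Y = 0.660 g VSS/g BOD₅.
Q·(S₀ − S) = 2320 × (2790 − 8.74) × 10⁻³ = 6453 kg/d removed.
Net biomass production P_X = Y_obs × Q·(S₀ − S) = 0.6600 × 6453 = 4259 kg VSS/d.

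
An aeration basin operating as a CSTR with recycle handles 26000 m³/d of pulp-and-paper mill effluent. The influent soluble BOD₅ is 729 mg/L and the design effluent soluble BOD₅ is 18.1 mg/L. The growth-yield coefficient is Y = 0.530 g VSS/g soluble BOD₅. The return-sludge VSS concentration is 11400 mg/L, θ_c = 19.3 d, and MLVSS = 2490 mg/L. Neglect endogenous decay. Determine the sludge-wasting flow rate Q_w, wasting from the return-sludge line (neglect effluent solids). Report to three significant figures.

Biomass mass balance (decay neglected): V·X = Y·Q·(S₀ − S)·θ_c, so V = 0.530 × 26000 × (729 − 18.1) × 19.3 / 2490 = 75930 m³.
Wasting from the return line (neglecting effluent solids): Q_w = V·X / (θ_c·X_r) = 75930 × 2490 / (19.3 × 11400) = 859.3 m³/d.

Q_w ≈ 859 m³/d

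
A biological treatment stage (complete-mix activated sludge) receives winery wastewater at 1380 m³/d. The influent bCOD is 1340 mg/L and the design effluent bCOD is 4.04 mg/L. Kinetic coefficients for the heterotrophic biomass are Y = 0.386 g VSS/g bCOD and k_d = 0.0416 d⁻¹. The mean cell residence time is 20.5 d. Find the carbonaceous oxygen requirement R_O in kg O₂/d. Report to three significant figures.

Observed yield with endogenous decay: Y_obs = Y / (1 + k_d·θ_c) = 0.386 / (1 + 0.0416 × 20.5) = 0.386 / 1.853 = 0.2083 g VSS/g bCOD.
Mass of bCOD removed per day: Q(S₀ − S) = 1380 × 1336 g/m³ = 1844 kg/d.
Net sludge production P_X = 0.2083 × 1844 = 384.1 kg VSS/d.
Carbonaceous O₂ demand = substrate oxidised − cell-mass equivalent = 1844 − 1.42 × 384.1 = 1298 kg O₂/d.

R_O ≈ 1300 kg O₂/d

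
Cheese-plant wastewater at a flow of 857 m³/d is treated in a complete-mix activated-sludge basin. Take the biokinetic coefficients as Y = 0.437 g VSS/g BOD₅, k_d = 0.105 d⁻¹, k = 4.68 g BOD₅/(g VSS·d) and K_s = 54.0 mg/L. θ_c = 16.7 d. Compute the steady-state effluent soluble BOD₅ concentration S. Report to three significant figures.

S ≈ 4.74 mg/L

Effluent substrate depends only on kinetics and SRT: S = K_s(1 + k_d θ_c) / [θ_c(Yk − k_d) − 1] = 54.0 × (1 + 0.105 × 16.7) / [16.7 × (0.437 × 4.68 − 0.105) − 1] = 148.7 / 31.40 = 4.735 mg/L.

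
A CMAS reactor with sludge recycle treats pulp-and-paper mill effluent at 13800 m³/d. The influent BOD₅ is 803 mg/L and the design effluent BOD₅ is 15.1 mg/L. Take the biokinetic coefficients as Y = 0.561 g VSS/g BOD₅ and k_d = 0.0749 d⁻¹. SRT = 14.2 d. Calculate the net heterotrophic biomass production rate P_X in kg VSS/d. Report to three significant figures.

Correct the yield for decay: Y_obs = Y/(1 + k_d θ_c) = 0.561 / (1 + 0.0749 × 14.2) = 0.561 / 2.064 = 0.2719.
Q·(S₀ − S) = 13800 × (803 − 15.1) × 10⁻³ = 10873 kg/d removed.
Biomass produced: P_X = Y_obs·Q·ΔS = 0.2719 × 10873 ≈ 2956 kg VSS/d.

P_X ≈ 2960 kg VSS/d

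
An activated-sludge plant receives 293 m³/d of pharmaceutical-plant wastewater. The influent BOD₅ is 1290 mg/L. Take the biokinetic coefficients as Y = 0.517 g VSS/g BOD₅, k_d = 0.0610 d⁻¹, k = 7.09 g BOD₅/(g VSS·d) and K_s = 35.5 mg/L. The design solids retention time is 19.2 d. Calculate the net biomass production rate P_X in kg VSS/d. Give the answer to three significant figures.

For a completely mixed reactor with recycle the Lawrence–McCarty relation gives S = K_s·(1 + k_d·θ_c) / [θ_c·(Y·k − k_d) − 1] = 35.5 × (1 + 0.0610 × 19.2) / [19.2 × (0.517 × 7.09 − 0.0610) − 1] = 77.08 / 68.21 = 1.130 mg/L.
Correct the yield for decay: Y_obs = Y/(1 + k_d θ_c) = 0.517 / (1 + 0.0610 × 19.2) = 0.517 / 2.171 = 0.2381.
Q·(S₀ − S) = 293 × (1290 − 1.13) × 10⁻³ = 377.6 kg/d removed.
So the net sludge growth is P_X = 0.2381 × 377.6 = 89.92 kg VSS/d.

P_X ≈ 89.9 kg VSS/d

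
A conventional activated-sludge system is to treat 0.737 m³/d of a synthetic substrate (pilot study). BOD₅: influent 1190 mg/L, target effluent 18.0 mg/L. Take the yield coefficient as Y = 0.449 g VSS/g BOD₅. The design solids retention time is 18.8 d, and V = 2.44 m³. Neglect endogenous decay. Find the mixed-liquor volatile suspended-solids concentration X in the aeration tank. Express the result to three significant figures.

From V·X = Y·Q·(S₀ − S)·θ_c (decay neglected): X = 0.449 × 0.737 × (1190 − 18.0) × 18.8 / 2.44 = 2988 mg/L.

X ≈ 2990 mg/L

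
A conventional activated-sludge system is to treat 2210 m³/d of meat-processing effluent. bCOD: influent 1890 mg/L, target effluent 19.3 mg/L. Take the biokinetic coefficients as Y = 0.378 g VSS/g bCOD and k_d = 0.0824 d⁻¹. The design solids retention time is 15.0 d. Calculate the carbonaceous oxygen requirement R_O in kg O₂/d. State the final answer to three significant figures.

R_O ≈ 3140 kg O₂/d

The observed yield is Y_obs = Y/(1 + k_d·θ_c) = 0.378 / (1 + 0.0824 × 15.0) = 0.378 / 2.236 = 0.1691 g VSS per g bCOD removed.
Substrate removed = Q·(S₀ − S) = 2210 m³/d × (1890 − 19.3) g/m³ = 4.13×10^6 g/d = 4134 kg/d.
P_X = Y_obs·Q·(S₀ − S) = 0.1691 × 4134 = 698.9 kg VSS/d.
R_O = Q·(S₀ − S) − 1.42·P_X = 4134 − 1.42 × 698.9 = 3142 kg O₂/d.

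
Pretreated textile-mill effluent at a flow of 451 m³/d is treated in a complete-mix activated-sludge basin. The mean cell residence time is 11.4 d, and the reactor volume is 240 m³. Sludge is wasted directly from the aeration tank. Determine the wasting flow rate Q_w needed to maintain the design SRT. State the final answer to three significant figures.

Q_w ≈ 21.1 m³/d

For wasting at MLVSS concentration, Q_w = V/θ_c = 240.0/11.4 = 21.05 m³/d.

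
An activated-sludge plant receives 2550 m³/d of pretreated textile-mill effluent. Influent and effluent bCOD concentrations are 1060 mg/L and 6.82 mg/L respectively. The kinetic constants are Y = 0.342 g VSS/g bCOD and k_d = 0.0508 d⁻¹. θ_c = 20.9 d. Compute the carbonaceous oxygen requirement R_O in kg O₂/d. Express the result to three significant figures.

Y_obs = Y / (1 + k_d θ_c) = 0.342 / (1 + 0.0508 × 20.9) = 0.342 / 2.062 = 0.1659.
Q·(S₀ − S) = 2550 × (1060 − 6.82) × 10⁻³ = 2686 kg/d removed.
Biomass synthesised: P_X = Y_obs × 2686 = 445.5 kg VSS/d.
Carbonaceous O₂ demand = substrate oxidised − cell-mass equivalent = 2686 − 1.42 × 445.5 = 2053 kg O₂/d.

R_O ≈ 2050 kg O₂/d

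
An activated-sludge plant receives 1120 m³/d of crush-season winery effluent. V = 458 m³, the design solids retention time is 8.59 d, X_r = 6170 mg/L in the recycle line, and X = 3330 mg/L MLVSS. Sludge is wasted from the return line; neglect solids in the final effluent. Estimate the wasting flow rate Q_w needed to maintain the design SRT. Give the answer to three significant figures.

Q_w = (V·X)/(θ_c X_r) = 458.0 × 3330 / (8.59 × 6170) = 28.78 m³/d.

Q_w ≈ 28.8 m³/d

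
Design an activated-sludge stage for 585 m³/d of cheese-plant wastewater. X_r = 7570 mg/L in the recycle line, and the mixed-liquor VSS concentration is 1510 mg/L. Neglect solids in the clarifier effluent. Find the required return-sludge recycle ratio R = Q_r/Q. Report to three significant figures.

Mass balance around the secondary clarifier (neglecting effluent solids): R = X / (X_r − X) = 1510 / (7570 − 1510) = 0.2492.

R ≈ 0.249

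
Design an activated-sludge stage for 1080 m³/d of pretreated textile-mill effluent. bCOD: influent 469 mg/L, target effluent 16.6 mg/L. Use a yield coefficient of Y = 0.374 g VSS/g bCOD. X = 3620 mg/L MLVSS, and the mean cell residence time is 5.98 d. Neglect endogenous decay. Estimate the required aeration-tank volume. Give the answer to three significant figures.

V ≈ 302 m³

With k_d = 0 the design equation reduces to V = Y Q (S₀−S) θ_c / X = 0.374 × 1080 × (469 − 16.6) × 5.98 / 3620 = 301.9 m³.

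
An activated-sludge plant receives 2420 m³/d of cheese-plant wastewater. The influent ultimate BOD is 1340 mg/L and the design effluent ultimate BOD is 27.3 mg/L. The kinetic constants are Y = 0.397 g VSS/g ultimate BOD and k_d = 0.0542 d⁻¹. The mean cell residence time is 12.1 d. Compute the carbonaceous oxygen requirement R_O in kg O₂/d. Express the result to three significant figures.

R_O ≈ 2100 kg O₂/d

Correct the yield for decay: Y_obs = Y/(1 + k_d θ_c) = 0.397 / (1 + 0.0542 × 12.1) = 0.397 / 1.656 = 0.2398.
Q·(S₀ − S) = 2420 × (1340 − 27.3) × 10⁻³ = 3177 kg/d removed.
Net sludge production P_X = 0.2398 × 3177 = 761.7 kg VSS/d.
R_O = Q·(S₀ − S) − 1.42·P_X = 3177 − 1.42 × 761.7 = 2095 kg O₂/d.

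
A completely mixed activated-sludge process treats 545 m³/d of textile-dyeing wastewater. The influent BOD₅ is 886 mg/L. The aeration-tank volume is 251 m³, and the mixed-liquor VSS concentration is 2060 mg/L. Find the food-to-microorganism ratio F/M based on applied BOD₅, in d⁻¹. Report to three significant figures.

F/M ≈ 0.934 d⁻¹

F/M = applied load / biomass = Q·S₀/(V·X) = 545 × 886 / (251.0 × 2060) = 0.9339 d⁻¹.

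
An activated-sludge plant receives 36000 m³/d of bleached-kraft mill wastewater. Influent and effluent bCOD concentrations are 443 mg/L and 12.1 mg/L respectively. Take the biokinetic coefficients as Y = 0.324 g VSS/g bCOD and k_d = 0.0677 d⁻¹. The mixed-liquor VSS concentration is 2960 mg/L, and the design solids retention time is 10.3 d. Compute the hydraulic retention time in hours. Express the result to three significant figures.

τ ≈ 6.87 h

From the SRT design equation V = Y Q (S₀−S) θ_c / [X (1 + k_d θ_c)] = 0.324 × 36000 × (443 − 12.1) × 10.3 / [2960 × (1 + 0.0677 × 10.3)] = 5.18×10^7 / 5024 = 10304 m³.
τ = V/Q = 10304/36000 = 0.2862 d, or 6.869 h.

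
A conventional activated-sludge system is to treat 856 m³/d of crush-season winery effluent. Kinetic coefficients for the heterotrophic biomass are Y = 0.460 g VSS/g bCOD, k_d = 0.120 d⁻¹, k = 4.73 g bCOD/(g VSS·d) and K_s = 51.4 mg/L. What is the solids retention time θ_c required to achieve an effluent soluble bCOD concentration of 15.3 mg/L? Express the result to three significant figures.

θ_c ≈ 2.64 d

From 1/θ_c = Y·k·S/(K_s + S) − k_d: Y·k·S/(K_s+S) = 0.460 × 4.73 × 15.3 / (51.4 + 15.3) = 0.4991 d⁻¹.
θ_c = 1/(μ − k_d) = 1/(0.4991 − 0.120) = 1/0.3791 = 2.638 d.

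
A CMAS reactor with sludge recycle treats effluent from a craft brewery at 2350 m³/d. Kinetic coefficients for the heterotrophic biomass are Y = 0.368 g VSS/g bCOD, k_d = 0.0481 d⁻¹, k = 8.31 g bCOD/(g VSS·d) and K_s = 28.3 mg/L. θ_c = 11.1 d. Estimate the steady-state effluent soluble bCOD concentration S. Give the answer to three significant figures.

Effluent substrate depends only on kinetics and SRT: S = K_s(1 + k_d θ_c) / [θ_c(Yk − k_d) − 1] = 28.3 × (1 + 0.0481 × 11.1) / [11.1 × (0.368 × 8.31 − 0.0481) − 1] = 43.41 / 32.41 = 1.339 mg/L.

S ≈ 1.34 mg/L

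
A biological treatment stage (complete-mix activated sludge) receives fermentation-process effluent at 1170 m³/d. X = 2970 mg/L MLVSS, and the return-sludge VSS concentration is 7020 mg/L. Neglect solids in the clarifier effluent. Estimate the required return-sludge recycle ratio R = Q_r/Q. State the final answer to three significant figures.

Solids balance on the clarifier gives (1+R)X = R·X_r, so R = X/(X_r − X) = 2970 / (7020 − 2970) = 0.7333.

R ≈ 0.733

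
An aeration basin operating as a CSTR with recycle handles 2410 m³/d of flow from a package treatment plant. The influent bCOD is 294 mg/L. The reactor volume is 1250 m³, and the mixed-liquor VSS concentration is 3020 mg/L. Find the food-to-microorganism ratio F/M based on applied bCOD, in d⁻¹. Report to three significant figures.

F/M ≈ 0.188 d⁻¹

F/M = applied load / biomass = Q·S₀/(V·X) = 2410 × 294 / (1250 × 3020) = 0.1877 d⁻¹.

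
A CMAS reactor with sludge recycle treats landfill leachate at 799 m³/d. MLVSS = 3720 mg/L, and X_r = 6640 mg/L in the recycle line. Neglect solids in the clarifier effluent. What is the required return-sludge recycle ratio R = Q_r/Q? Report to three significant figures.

R ≈ 1.27

R = Q_r/Q = X/(X_r − X) = 3720 / (6640 − 3720) = 1.274.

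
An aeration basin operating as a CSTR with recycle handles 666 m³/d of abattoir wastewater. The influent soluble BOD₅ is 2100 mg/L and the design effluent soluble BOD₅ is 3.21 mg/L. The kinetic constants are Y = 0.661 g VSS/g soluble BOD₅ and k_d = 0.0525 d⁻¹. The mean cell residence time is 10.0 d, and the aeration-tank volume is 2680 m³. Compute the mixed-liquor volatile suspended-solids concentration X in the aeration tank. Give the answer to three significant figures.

X ≈ 2260 mg/L

X = Y·Q·ΔS·θ_c / [V·(1 + k_d θ_c)] = 0.661 × 666 × (2100 − 3.21) × 10.0 / [2680 × (1 + 0.0525 × 10.0)] = 2259 mg/L.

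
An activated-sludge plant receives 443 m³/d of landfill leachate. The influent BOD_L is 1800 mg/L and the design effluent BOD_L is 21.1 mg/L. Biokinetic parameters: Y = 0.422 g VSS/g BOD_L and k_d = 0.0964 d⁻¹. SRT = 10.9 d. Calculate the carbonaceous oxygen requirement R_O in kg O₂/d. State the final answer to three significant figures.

R_O ≈ 558 kg O₂/d

Observed yield with endogenous decay: Y_obs = Y / (1 + k_d·θ_c) = 0.422 / (1 + 0.0964 × 10.9) = 0.422 / 2.051 = 0.2058 g VSS/g BOD_L.
ΔS = 1800 − 21.1 = 1779 mg/L, so the substrate removal rate is 443 × 1779/1000 = 788.1 kg BOD_L/d.
P_X = Y_obs·Q·(S₀ − S) = 0.2058 × 788.1 = 162.2 kg VSS/d.
R_O = Q·(S₀ − S) − 1.42·P_X = 788.1 − 1.42 × 162.2 = 557.8 kg O₂/d.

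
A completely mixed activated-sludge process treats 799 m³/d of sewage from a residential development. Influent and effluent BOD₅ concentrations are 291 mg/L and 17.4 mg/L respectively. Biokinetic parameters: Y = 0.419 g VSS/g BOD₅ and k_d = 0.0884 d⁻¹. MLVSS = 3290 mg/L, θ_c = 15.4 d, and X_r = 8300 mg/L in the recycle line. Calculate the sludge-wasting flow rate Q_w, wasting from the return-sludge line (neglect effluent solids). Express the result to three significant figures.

Q_w ≈ 4.67 m³/d

From the SRT design equation V = Y Q (S₀−S) θ_c / [X (1 + k_d θ_c)] = 0.419 × 799 × (291 − 17.4) × 15.4 / [3290 × (1 + 0.0884 × 15.4)] = 1.41×10^6 / 7769 = 181.6 m³.
Q_w = (V·X)/(θ_c X_r) = 181.6 × 3290 / (15.4 × 8300) = 4.673 m³/d.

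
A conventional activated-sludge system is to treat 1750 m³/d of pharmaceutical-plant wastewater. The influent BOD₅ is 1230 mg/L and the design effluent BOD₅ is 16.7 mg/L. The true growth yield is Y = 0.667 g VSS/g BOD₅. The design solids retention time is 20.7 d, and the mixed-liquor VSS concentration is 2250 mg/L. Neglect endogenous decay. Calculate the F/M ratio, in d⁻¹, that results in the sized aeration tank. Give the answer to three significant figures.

Biomass mass balance (decay neglected): V·X = Y·Q·(S₀ − S)·θ_c, so V = 0.667 × 1750 × (1230 − 16.7) × 20.7 / 2250 = 13029 m³.
F/M = Q·S₀ / (V·X) = 1750 × 1230 / (13029 × 2250) = 0.07342 g BOD₅·(g VSS·d)⁻¹.

F/M ≈ 0.0734 d⁻¹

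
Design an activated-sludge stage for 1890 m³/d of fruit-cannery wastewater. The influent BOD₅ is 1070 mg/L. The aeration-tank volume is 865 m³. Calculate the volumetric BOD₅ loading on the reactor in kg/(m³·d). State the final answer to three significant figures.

Volumetric loading L_v = Q·S₀ / V = 1890 × 1070 g/m³ / 865.0 m³ = 2338 g/(m³·d) = 2.338 kg BOD₅/(m³·d).

L_v ≈ 2.34 kg BOD₅/(m³·d)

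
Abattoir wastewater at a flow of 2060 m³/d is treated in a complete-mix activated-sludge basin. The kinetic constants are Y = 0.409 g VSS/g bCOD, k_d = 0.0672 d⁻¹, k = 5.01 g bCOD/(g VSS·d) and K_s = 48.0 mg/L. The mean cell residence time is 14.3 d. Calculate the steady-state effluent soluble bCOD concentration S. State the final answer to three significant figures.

Effluent substrate depends only on kinetics and SRT: S = K_s(1 + k_d θ_c) / [θ_c(Yk − k_d) − 1] = 48.0 × (1 + 0.0672 × 14.3) / [14.3 × (0.409 × 5.01 − 0.0672) − 1] = 94.13 / 27.34 = 3.443 mg/L.

S ≈ 3.44 mg/L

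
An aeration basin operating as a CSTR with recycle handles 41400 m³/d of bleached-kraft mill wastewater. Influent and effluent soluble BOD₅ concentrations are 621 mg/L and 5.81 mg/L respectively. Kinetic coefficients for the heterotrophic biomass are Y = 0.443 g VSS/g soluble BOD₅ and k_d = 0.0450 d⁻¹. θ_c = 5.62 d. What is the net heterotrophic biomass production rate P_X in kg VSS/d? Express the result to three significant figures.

P_X ≈ 9010 kg VSS/d

Correct the yield for decay: Y_obs = Y/(1 + k_d θ_c) = 0.443 / (1 + 0.0450 × 5.62) = 0.443 / 1.253 = 0.3536.
ΔS = 621 − 5.81 = 615.2 mg/L, so the substrate removal rate is 41400 × 615.2/1000 = 25469 kg soluble BOD₅/d.
So the net sludge growth is P_X = 0.3536 × 25469 = 9005 kg VSS/d.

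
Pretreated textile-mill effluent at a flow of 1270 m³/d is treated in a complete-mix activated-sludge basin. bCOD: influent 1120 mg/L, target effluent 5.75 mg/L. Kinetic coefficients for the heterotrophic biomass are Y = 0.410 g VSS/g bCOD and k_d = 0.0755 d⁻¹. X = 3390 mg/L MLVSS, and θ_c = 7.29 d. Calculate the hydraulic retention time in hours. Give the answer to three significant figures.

τ ≈ 15.2 h

From the SRT design equation V = Y Q (S₀−S) θ_c / [X (1 + k_d θ_c)] = 0.410 × 1270 × (1120 − 5.75) × 7.29 / [3390 × (1 + 0.0755 × 7.29)] = 4.23×10^6 / 5256 = 804.7 m³.
τ = V/Q = 804.7/1270 = 0.6337 d, or 15.21 h.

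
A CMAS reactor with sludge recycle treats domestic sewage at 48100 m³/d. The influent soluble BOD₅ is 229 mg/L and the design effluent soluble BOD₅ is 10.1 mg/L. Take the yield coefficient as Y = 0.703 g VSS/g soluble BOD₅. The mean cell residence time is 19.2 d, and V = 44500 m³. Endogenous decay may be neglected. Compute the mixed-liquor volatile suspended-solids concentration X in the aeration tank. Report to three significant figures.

X = Y·Q·ΔS·θ_c / V = 0.703 × 48100 × (229 − 10.1) × 19.2 / 44500 = 3194 mg/L.

X ≈ 3190 mg/L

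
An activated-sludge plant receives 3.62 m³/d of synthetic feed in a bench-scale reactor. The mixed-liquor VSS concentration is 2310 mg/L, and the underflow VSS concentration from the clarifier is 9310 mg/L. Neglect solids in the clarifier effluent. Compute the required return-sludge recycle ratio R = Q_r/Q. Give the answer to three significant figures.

R ≈ 0.330

R = Q_r/Q = X/(X_r − X) = 2310 / (9310 − 2310) = 0.3300.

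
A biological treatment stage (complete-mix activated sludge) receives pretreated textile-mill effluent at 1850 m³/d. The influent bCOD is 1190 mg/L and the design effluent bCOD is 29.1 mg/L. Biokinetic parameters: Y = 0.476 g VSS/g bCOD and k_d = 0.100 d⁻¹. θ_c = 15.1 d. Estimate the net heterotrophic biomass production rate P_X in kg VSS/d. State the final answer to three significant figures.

Y_obs = Y / (1 + k_d θ_c) = 0.476 / (1 + 0.100 × 15.1) = 0.476 / 2.510 = 0.1896.
Mass of bCOD removed per day: Q(S₀ − S) = 1850 × 1161 g/m³ = 2148 kg/d.
Biomass produced: P_X = Y_obs·Q·ΔS = 0.1896 × 2148 ≈ 407.3 kg VSS/d.

P_X ≈ 407 kg VSS/d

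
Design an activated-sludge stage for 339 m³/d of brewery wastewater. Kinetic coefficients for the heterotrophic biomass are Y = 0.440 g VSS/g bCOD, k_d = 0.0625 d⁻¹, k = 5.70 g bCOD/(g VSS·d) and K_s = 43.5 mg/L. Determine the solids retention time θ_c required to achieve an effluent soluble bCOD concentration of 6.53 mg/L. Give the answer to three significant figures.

θ_c ≈ 3.78 d

At the target effluent, Y k S/(K_s+S) = 0.440×5.70×6.53/50.03 = 0.3273 d⁻¹.
θ_c = 1/(μ − k_d) = 1/(0.3273 − 0.0625) = 1/0.2648 = 3.776 d.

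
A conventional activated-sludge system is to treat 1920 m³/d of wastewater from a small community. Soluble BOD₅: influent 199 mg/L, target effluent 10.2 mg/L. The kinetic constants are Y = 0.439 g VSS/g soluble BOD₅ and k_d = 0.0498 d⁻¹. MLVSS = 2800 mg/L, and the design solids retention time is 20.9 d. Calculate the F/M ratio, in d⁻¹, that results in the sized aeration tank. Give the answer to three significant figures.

From the SRT design equation V = Y Q (S₀−S) θ_c / [X (1 + k_d θ_c)] = 0.439 × 1920 × (199 − 10.2) × 20.9 / [2800 × (1 + 0.0498 × 20.9)] = 3.33×10^6 / 5714 = 582.0 m³.
F/M = Q·S₀ / (V·X) = 1920 × 199 / (582.0 × 2800) = 0.2344 g soluble BOD₅·(g VSS·d)⁻¹.

F/M ≈ 0.234 d⁻¹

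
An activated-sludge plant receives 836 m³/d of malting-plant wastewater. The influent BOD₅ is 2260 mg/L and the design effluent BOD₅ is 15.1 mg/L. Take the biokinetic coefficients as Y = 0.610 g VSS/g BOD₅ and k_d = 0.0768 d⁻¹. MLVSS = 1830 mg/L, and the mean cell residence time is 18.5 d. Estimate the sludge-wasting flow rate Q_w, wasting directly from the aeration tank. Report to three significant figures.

Q_w ≈ 258 m³/d

Steady-state biomass mass balance: V·X·(1 + k_d·θ_c) = Y·Q·(S₀ − S)·θ_c, so V = 0.610 × 836 × (2260 − 15.1) × 18.5 / [1830 × (1 + 0.0768 × 18.5)] = 2.12×10^7 / 4430 = 4781 m³.
Wasting from the aeration tank: Q_w = V / θ_c = 4781 / 18.5 = 258.4 m³/d.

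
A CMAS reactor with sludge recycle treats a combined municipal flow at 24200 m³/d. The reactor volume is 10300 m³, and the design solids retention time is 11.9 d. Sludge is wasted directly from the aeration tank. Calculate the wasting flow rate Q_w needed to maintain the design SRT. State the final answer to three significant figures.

Wasting from the aeration tank: Q_w = V / θ_c = 10300 / 11.9 = 865.5 m³/d.

Q_w ≈ 866 m³/d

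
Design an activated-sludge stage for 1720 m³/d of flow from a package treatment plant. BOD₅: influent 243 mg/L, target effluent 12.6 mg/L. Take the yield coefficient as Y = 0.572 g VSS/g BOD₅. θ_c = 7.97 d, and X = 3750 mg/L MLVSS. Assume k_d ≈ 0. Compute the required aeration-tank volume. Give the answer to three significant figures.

V ≈ 482 m³

With k_d = 0 the design equation reduces to V = Y Q (S₀−S) θ_c / X = 0.572 × 1720 × (243 − 12.6) × 7.97 / 3750 = 481.8 m³.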